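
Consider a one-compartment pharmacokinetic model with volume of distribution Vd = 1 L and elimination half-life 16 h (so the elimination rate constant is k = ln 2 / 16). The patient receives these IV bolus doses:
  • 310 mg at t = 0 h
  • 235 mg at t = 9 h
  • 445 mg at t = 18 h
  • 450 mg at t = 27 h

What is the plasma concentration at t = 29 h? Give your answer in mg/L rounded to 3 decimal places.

876.027 mg/L

k = ln 2 / 16 = 0.04332 per h
Dose 1 (310 mg at t=0 h): 310·exp(−0.04332·29) = 88.256 mg/L
Dose 2 (235 mg at t=9 h): 235·exp(−0.04332·20) = 98.805 mg/L
Dose 3 (445 mg at t=18 h): 445·exp(−0.04332·11) = 276.313 mg/L
Dose 4 (450 mg at t=27 h): 450·exp(−0.04332·2) = 412.652 mg/L
C(29) = 88.256 + 98.805 + 276.313 + 412.652 = 876.027 mg/L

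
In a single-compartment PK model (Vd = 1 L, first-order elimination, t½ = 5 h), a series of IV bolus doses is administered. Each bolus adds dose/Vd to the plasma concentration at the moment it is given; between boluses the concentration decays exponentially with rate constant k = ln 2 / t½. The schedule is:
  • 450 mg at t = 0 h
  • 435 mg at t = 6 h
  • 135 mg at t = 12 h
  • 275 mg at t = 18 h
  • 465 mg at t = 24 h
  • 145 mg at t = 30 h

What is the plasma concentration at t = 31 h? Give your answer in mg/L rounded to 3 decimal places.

377.197 mg/L

k = ln 2 / 5 = 0.13863 per h
Dose 1 (450 mg at t=0 h): 450·exp(−0.13863·31) = 6.121 mg/L
Dose 2 (435 mg at t=6 h): 435·exp(−0.13863·25) = 13.594 mg/L
Dose 3 (135 mg at t=12 h): 135·exp(−0.13863·19) = 9.692 mg/L
Dose 4 (275 mg at t=18 h): 275·exp(−0.13863·13) = 45.358 mg/L
Dose 5 (465 mg at t=24 h): 465·exp(−0.13863·7) = 176.202 mg/L
Dose 6 (145 mg at t=30 h): 145·exp(−0.13863·1) = 126.230 mg/L
C(31) = 6.121 + 13.594 + 9.692 + 45.358 + 176.202 + 126.230 = 377.197 mg/L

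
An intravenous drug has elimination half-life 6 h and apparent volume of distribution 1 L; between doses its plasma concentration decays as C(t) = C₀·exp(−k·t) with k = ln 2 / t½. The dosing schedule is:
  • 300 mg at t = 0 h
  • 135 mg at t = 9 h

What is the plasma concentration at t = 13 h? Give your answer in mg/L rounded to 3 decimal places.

151.862 mg/L

k = ln 2 / 6 = 0.11552 per h
Dose 1 (300 mg at t=0 h): 300·exp(−0.11552·13) = 66.817 mg/L
Dose 2 (135 mg at t=9 h): 135·exp(−0.11552·4) = 85.045 mg/L
C(13) = 66.817 + 85.045 = 151.862 mg/L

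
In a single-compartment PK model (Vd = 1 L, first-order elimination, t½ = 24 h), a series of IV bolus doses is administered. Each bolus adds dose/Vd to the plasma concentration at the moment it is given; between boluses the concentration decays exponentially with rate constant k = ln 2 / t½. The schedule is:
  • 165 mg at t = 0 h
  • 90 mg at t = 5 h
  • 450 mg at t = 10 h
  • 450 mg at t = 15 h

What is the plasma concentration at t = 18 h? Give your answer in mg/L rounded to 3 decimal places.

k = ln 2 / 24 = 0.02888 per h
Dose 1 (165 mg at t=0 h): 165·exp(−0.02888·18) = 98.110 mg/L
Dose 2 (90 mg at t=5 h): 90·exp(−0.02888·13) = 61.828 mg/L
Dose 3 (450 mg at t=10 h): 450·exp(−0.02888·8) = 357.165 mg/L
Dose 4 (450 mg at t=15 h): 450·exp(−0.02888·3) = 412.652 mg/L
C(18) = 98.110 + 61.828 + 357.165 + 412.652 = 929.755 mg/L

929.755 mg/L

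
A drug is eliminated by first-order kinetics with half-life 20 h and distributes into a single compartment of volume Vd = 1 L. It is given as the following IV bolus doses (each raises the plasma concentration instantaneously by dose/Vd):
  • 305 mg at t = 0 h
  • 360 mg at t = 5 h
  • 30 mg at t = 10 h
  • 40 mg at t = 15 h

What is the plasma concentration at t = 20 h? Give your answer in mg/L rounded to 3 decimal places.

k = ln 2 / 20 = 0.03466 per h
Dose 1 (305 mg at t=0 h): 305·exp(−0.03466·20) = 152.500 mg/L
Dose 2 (360 mg at t=5 h): 360·exp(−0.03466·15) = 214.057 mg/L
Dose 3 (30 mg at t=10 h): 30·exp(−0.03466·10) = 21.213 mg/L
Dose 4 (40 mg at t=15 h): 40·exp(−0.03466·5) = 33.636 mg/L
C(20) = 152.500 + 214.057 + 21.213 + 33.636 = 421.406 mg/L

421.406 mg/L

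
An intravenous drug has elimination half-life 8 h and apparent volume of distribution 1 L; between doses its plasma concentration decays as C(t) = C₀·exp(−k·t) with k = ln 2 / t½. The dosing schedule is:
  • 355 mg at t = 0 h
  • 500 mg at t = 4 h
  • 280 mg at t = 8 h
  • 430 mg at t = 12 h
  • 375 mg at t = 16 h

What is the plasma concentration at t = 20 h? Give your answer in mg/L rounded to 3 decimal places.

k = ln 2 / 8 = 0.08664 per h
Dose 1 (355 mg at t=0 h): 355·exp(−0.08664·20) = 62.756 mg/L
Dose 2 (500 mg at t=4 h): 500·exp(−0.08664·16) = 125.000 mg/L
Dose 3 (280 mg at t=8 h): 280·exp(−0.08664·12) = 98.995 mg/L
Dose 4 (430 mg at t=12 h): 430·exp(−0.08664·8) = 215.000 mg/L
Dose 5 (375 mg at t=16 h): 375·exp(−0.08664·4) = 265.165 mg/L
C(20) = 62.756 + 125.000 + 98.995 + 215.000 + 265.165 = 766.916 mg/L

766.916 mg/L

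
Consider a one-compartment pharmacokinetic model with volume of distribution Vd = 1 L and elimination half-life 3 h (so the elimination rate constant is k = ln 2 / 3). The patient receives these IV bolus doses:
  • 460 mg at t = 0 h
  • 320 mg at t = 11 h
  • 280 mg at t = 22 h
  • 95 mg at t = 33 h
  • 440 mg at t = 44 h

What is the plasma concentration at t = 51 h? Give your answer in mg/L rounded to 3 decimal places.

k = ln 2 / 3 = 0.23105 per h
Dose 1 (460 mg at t=0 h): 460·exp(−0.23105·51) = 0.004 mg/L
Dose 2 (320 mg at t=11 h): 320·exp(−0.23105·40) = 0.031 mg/L
Dose 3 (280 mg at t=22 h): 280·exp(−0.23105·29) = 0.345 mg/L
Dose 4 (95 mg at t=33 h): 95·exp(−0.23105·18) = 1.484 mg/L
Dose 5 (440 mg at t=44 h): 440·exp(−0.23105·7) = 87.307 mg/L
C(51) = 0.004 + 0.031 + 0.345 + 1.484 + 87.307 = 89.170 mg/L

89.170 mg/L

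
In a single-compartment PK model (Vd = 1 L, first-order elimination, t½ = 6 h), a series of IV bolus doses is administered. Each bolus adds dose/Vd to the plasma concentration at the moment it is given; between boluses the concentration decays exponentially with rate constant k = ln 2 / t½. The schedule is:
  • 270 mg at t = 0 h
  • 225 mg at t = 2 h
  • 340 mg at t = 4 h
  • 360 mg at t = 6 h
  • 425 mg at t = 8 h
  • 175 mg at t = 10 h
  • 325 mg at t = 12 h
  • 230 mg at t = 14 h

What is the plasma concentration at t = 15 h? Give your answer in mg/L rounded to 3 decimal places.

k = ln 2 / 6 = 0.11552 per h
Dose 1 (270 mg at t=0 h): 270·exp(−0.11552·15) = 47.730 mg/L
Dose 2 (225 mg at t=2 h): 225·exp(−0.11552·13) = 50.113 mg/L
Dose 3 (340 mg at t=4 h): 340·exp(−0.11552·11) = 95.409 mg/L
Dose 4 (360 mg at t=6 h): 360·exp(−0.11552·9) = 127.279 mg/L
Dose 5 (425 mg at t=8 h): 425·exp(−0.11552·7) = 189.316 mg/L
Dose 6 (175 mg at t=10 h): 175·exp(−0.11552·5) = 98.215 mg/L
Dose 7 (325 mg at t=12 h): 325·exp(−0.11552·3) = 229.810 mg/L
Dose 8 (230 mg at t=14 h): 230·exp(−0.11552·1) = 204.907 mg/L
C(15) = 47.730 + 50.113 + 95.409 + 127.279 + 189.316 + 98.215 + 229.810 + 204.907 = 1042.779 mg/L

1042.779 mg/L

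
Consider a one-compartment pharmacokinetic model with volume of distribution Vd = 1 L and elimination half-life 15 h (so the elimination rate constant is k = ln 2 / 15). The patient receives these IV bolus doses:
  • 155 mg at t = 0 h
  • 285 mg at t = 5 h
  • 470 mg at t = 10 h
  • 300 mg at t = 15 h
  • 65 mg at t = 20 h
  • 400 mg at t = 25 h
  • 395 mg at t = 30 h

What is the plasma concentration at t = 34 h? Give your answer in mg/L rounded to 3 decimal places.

k = ln 2 / 15 = 0.04621 per h
Dose 1 (155 mg at t=0 h): 155·exp(−0.04621·34) = 32.210 mg/L
Dose 2 (285 mg at t=5 h): 285·exp(−0.04621·29) = 74.620 mg/L
Dose 3 (470 mg at t=10 h): 470·exp(−0.04621·24) = 155.042 mg/L
Dose 4 (300 mg at t=15 h): 300·exp(−0.04621·19) = 124.686 mg/L
Dose 5 (65 mg at t=20 h): 65·exp(−0.04621·14) = 34.037 mg/L
Dose 6 (400 mg at t=25 h): 400·exp(−0.04621·9) = 263.902 mg/L
Dose 7 (395 mg at t=30 h): 395·exp(−0.04621·4) = 328.339 mg/L
C(34) = 32.210 + 74.620 + 155.042 + 124.686 + 34.037 + 263.902 + 328.339 = 1012.836 mg/L

1012.836 mg/L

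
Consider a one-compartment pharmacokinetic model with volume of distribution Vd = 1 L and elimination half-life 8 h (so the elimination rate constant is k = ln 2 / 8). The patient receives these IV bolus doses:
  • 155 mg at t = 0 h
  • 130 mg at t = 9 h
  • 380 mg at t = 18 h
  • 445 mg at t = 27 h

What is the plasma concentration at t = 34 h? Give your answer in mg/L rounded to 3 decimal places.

k = ln 2 / 8 = 0.08664 per h
Dose 1 (155 mg at t=0 h): 155·exp(−0.08664·34) = 8.146 mg/L
Dose 2 (130 mg at t=9 h): 130·exp(−0.08664·25) = 14.901 mg/L
Dose 3 (380 mg at t=18 h): 380·exp(−0.08664·16) = 95.000 mg/L
Dose 4 (445 mg at t=27 h): 445·exp(−0.08664·7) = 242.638 mg/L
C(34) = 8.146 + 14.901 + 95.000 + 242.638 = 360.685 mg/L

360.685 mg/L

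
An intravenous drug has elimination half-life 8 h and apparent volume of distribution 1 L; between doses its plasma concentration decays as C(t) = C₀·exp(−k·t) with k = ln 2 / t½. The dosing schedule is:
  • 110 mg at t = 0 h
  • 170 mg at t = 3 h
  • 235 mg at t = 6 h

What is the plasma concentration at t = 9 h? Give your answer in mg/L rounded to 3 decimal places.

332.728 mg/L

k = ln 2 / 8 = 0.08664 per h
Dose 1 (110 mg at t=0 h): 110·exp(−0.08664·9) = 50.435 mg/L
Dose 2 (170 mg at t=3 h): 170·exp(−0.08664·6) = 101.083 mg/L
Dose 3 (235 mg at t=6 h): 235·exp(−0.08664·3) = 181.210 mg/L
C(9) = 50.435 + 101.083 + 181.210 = 332.728 mg/L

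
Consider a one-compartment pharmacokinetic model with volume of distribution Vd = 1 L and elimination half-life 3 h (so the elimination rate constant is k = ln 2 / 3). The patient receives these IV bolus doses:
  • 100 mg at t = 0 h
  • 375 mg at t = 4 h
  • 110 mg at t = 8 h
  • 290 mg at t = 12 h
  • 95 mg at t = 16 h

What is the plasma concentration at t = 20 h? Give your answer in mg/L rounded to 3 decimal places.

k = ln 2 / 3 = 0.23105 per h
Dose 1 (100 mg at t=0 h): 100·exp(−0.23105·20) = 0.984 mg/L
Dose 2 (375 mg at t=4 h): 375·exp(−0.23105·16) = 9.301 mg/L
Dose 3 (110 mg at t=8 h): 110·exp(−0.23105·12) = 6.875 mg/L
Dose 4 (290 mg at t=12 h): 290·exp(−0.23105·8) = 45.672 mg/L
Dose 5 (95 mg at t=16 h): 95·exp(−0.23105·4) = 37.701 mg/L
C(20) = 0.984 + 9.301 + 6.875 + 45.672 + 37.701 = 100.533 mg/L

100.533 mg/L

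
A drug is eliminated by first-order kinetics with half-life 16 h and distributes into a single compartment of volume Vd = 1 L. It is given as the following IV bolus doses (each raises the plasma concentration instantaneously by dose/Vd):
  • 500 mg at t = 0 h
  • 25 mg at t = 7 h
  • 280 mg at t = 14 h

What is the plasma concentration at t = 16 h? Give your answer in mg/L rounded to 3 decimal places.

523.689 mg/L

k = ln 2 / 16 = 0.04332 per h
Dose 1 (500 mg at t=0 h): 500·exp(−0.04332·16) = 250.000 mg/L
Dose 2 (25 mg at t=7 h): 25·exp(−0.04332·9) = 16.928 mg/L
Dose 3 (280 mg at t=14 h): 280·exp(−0.04332·2) = 256.761 mg/L
C(16) = 250.000 + 16.928 + 256.761 = 523.689 mg/L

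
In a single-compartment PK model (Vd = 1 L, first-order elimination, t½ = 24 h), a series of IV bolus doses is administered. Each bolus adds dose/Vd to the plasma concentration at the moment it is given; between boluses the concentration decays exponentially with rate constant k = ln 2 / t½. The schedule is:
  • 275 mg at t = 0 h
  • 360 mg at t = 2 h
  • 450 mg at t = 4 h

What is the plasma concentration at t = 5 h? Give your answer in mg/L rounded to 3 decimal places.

1005.333 mg/L

k = ln 2 / 24 = 0.02888 per h
Dose 1 (275 mg at t=0 h): 275·exp(−0.02888·5) = 238.023 mg/L
Dose 2 (360 mg at t=2 h): 360·exp(−0.02888·3) = 330.121 mg/L
Dose 3 (450 mg at t=4 h): 450·exp(−0.02888·1) = 437.189 mg/L
C(5) = 238.023 + 330.121 + 437.189 = 1005.333 mg/L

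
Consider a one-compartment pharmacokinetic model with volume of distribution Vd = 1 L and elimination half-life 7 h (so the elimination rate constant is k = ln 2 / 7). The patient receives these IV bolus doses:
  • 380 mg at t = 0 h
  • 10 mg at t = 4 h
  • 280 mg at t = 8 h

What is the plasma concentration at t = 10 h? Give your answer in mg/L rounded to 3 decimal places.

k = ln 2 / 7 = 0.09902 per h
Dose 1 (380 mg at t=0 h): 380·exp(−0.09902·10) = 141.169 mg/L
Dose 2 (10 mg at t=4 h): 10·exp(−0.09902·6) = 5.520 mg/L
Dose 3 (280 mg at t=8 h): 280·exp(−0.09902·2) = 229.694 mg/L
C(10) = 141.169 + 5.520 + 229.694 = 376.384 mg/L

376.384 mg/L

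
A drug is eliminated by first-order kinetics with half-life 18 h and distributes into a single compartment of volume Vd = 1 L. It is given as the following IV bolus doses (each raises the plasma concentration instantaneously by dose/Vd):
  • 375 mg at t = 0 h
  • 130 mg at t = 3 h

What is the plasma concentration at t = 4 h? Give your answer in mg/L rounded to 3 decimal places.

k = ln 2 / 18 = 0.03851 per h
Dose 1 (375 mg at t=0 h): 375·exp(−0.03851·4) = 321.466 mg/L
Dose 2 (130 mg at t=3 h): 130·exp(−0.03851·1) = 125.089 mg/L
C(4) = 321.466 + 125.089 = 446.556 mg/L

446.556 mg/L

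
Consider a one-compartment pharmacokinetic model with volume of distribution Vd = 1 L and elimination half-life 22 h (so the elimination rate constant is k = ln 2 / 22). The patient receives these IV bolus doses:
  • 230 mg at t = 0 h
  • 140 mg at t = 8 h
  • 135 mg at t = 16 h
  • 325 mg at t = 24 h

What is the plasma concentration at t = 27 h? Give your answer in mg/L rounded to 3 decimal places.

k = ln 2 / 22 = 0.03151 per h
Dose 1 (230 mg at t=0 h): 230·exp(−0.03151·27) = 98.239 mg/L
Dose 2 (140 mg at t=8 h): 140·exp(−0.03151·19) = 76.939 mg/L
Dose 3 (135 mg at t=16 h): 135·exp(−0.03151·11) = 95.459 mg/L
Dose 4 (325 mg at t=24 h): 325·exp(−0.03151·3) = 295.688 mg/L
C(27) = 98.239 + 76.939 + 95.459 + 295.688 = 566.325 mg/L

566.325 mg/L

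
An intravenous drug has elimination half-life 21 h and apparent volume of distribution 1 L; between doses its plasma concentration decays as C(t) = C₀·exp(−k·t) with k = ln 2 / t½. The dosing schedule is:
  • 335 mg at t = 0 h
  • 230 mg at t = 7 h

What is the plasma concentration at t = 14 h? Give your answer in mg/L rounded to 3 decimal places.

k = ln 2 / 21 = 0.03301 per h
Dose 1 (335 mg at t=0 h): 335·exp(−0.03301·14) = 211.037 mg/L
Dose 2 (230 mg at t=7 h): 230·exp(−0.03301·7) = 182.551 mg/L
C(14) = 211.037 + 182.551 = 393.588 mg/L

393.588 mg/L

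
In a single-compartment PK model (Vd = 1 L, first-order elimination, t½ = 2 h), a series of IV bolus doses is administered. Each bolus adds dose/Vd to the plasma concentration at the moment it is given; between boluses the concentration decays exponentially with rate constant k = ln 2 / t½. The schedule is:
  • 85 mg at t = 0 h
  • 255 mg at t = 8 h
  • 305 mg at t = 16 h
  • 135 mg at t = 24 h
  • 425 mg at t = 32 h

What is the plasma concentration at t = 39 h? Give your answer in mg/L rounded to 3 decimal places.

k = ln 2 / 2 = 0.34657 per h
Dose 1 (85 mg at t=0 h): 85·exp(−0.34657·39) = 0.000 mg/L
Dose 2 (255 mg at t=8 h): 255·exp(−0.34657·31) = 0.006 mg/L
Dose 3 (305 mg at t=16 h): 305·exp(−0.34657·23) = 0.105 mg/L
Dose 4 (135 mg at t=24 h): 135·exp(−0.34657·15) = 0.746 mg/L
Dose 5 (425 mg at t=32 h): 425·exp(−0.34657·7) = 37.565 mg/L
C(39) = 0.000 + 0.006 + 0.105 + 0.746 + 37.565 = 38.422 mg/L

38.422 mg/L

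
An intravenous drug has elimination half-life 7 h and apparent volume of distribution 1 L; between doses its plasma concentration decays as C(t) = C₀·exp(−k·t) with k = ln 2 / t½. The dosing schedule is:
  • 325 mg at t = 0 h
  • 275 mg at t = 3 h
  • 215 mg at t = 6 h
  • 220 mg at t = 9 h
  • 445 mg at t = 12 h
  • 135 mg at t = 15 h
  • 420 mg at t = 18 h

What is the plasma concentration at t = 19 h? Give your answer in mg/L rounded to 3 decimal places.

k = ln 2 / 7 = 0.09902 per h
Dose 1 (325 mg at t=0 h): 325·exp(−0.09902·19) = 49.522 mg/L
Dose 2 (275 mg at t=3 h): 275·exp(−0.09902·16) = 56.398 mg/L
Dose 3 (215 mg at t=6 h): 215·exp(−0.09902·13) = 59.345 mg/L
Dose 4 (220 mg at t=9 h): 220·exp(−0.09902·10) = 81.730 mg/L
Dose 5 (445 mg at t=12 h): 445·exp(−0.09902·7) = 222.500 mg/L
Dose 6 (135 mg at t=15 h): 135·exp(−0.09902·4) = 90.848 mg/L
Dose 7 (420 mg at t=18 h): 420·exp(−0.09902·1) = 380.404 mg/L
C(19) = 49.522 + 56.398 + 59.345 + 81.730 + 222.500 + 90.848 + 380.404 = 940.747 mg/L

940.747 mg/L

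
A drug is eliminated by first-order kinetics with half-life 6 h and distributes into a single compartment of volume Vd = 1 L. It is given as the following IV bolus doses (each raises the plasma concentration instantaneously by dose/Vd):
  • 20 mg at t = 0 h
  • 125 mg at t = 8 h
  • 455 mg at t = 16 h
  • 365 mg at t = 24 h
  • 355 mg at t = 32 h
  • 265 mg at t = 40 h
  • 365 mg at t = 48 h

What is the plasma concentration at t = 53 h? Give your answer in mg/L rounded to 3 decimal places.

k = ln 2 / 6 = 0.11552 per h
Dose 1 (20 mg at t=0 h): 20·exp(−0.11552·53) = 0.044 mg/L
Dose 2 (125 mg at t=8 h): 125·exp(−0.11552·45) = 0.691 mg/L
Dose 3 (455 mg at t=16 h): 455·exp(−0.11552·37) = 6.334 mg/L
Dose 4 (365 mg at t=24 h): 365·exp(−0.11552·29) = 12.803 mg/L
Dose 5 (355 mg at t=32 h): 355·exp(−0.11552·21) = 31.378 mg/L
Dose 6 (265 mg at t=40 h): 265·exp(−0.11552·13) = 59.022 mg/L
Dose 7 (365 mg at t=48 h): 365·exp(−0.11552·5) = 204.849 mg/L
C(53) = 0.044 + 0.691 + 6.334 + 12.803 + 31.378 + 59.022 + 204.849 = 315.120 mg/L

315.120 mg/L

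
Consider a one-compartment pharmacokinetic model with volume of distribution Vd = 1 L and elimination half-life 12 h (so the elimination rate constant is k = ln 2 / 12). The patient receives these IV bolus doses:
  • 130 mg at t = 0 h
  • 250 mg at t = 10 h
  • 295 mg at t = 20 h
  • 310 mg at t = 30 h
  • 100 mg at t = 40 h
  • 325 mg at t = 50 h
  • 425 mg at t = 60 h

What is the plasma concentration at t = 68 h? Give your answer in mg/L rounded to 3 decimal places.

466.769 mg/L

k = ln 2 / 12 = 0.05776 per h
Dose 1 (130 mg at t=0 h): 130·exp(−0.05776·68) = 2.559 mg/L
Dose 2 (250 mg at t=10 h): 250·exp(−0.05776·58) = 8.769 mg/L
Dose 3 (295 mg at t=20 h): 295·exp(−0.05776·48) = 18.438 mg/L
Dose 4 (310 mg at t=30 h): 310·exp(−0.05776·38) = 34.522 mg/L
Dose 5 (100 mg at t=40 h): 100·exp(−0.05776·28) = 19.843 mg/L
Dose 6 (325 mg at t=50 h): 325·exp(−0.05776·18) = 114.905 mg/L
Dose 7 (425 mg at t=60 h): 425·exp(−0.05776·8) = 267.733 mg/L
C(68) = 2.559 + 8.769 + 18.438 + 34.522 + 19.843 + 114.905 + 267.733 = 466.769 mg/L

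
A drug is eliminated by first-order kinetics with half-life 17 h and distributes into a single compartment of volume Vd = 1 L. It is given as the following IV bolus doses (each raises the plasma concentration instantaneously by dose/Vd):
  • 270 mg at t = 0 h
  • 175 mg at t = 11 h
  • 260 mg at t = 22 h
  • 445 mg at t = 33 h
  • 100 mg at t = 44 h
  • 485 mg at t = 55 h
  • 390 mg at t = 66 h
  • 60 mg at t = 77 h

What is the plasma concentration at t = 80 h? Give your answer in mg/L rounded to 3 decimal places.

k = ln 2 / 17 = 0.04077 per h
Dose 1 (270 mg at t=0 h): 270·exp(−0.04077·80) = 10.346 mg/L
Dose 2 (175 mg at t=11 h): 175·exp(−0.04077·69) = 10.501 mg/L
Dose 3 (260 mg at t=22 h): 260·exp(−0.04077·58) = 24.430 mg/L
Dose 4 (445 mg at t=33 h): 445·exp(−0.04077·47) = 65.479 mg/L
Dose 5 (100 mg at t=44 h): 100·exp(−0.04077·36) = 23.042 mg/L
Dose 6 (485 mg at t=55 h): 485·exp(−0.04077·25) = 175.005 mg/L
Dose 7 (390 mg at t=66 h): 390·exp(−0.04077·14) = 220.373 mg/L
Dose 8 (60 mg at t=77 h): 60·exp(−0.04077·3) = 53.092 mg/L
C(80) = 10.346 + 10.501 + 24.430 + 65.479 + 23.042 + 175.005 + 220.373 + 53.092 = 582.267 mg/L

582.267 mg/L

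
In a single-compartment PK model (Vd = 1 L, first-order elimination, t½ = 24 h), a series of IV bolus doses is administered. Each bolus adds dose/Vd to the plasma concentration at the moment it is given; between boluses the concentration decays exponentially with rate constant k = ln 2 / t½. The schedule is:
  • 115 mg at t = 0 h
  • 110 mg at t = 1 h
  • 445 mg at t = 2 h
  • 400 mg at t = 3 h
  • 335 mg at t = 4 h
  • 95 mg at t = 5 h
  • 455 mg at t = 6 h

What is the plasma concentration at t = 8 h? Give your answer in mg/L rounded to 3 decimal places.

1716.584 mg/L

k = ln 2 / 24 = 0.02888 per h
Dose 1 (115 mg at t=0 h): 115·exp(−0.02888·8) = 91.276 mg/L
Dose 2 (110 mg at t=1 h): 110·exp(−0.02888·7) = 89.865 mg/L
Dose 3 (445 mg at t=2 h): 445·exp(−0.02888·6) = 374.199 mg/L
Dose 4 (400 mg at t=3 h): 400·exp(−0.02888·5) = 346.215 mg/L
Dose 5 (335 mg at t=4 h): 335·exp(−0.02888·4) = 298.451 mg/L
Dose 6 (95 mg at t=5 h): 95·exp(−0.02888·3) = 87.115 mg/L
Dose 7 (455 mg at t=6 h): 455·exp(−0.02888·2) = 429.463 mg/L
C(8) = 91.276 + 89.865 + 374.199 + 346.215 + 298.451 + 87.115 + 429.463 = 1716.584 mg/L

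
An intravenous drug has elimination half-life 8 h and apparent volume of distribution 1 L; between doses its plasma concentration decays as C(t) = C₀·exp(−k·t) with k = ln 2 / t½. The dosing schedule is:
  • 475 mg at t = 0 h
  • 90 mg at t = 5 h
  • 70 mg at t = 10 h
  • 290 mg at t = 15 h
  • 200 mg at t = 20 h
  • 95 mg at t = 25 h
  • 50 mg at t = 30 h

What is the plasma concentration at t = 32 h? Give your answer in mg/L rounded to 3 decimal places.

k = ln 2 / 8 = 0.08664 per h
Dose 1 (475 mg at t=0 h): 475·exp(−0.08664·32) = 29.688 mg/L
Dose 2 (90 mg at t=5 h): 90·exp(−0.08664·27) = 8.675 mg/L
Dose 3 (70 mg at t=10 h): 70·exp(−0.08664·22) = 10.406 mg/L
Dose 4 (290 mg at t=15 h): 290·exp(−0.08664·17) = 66.483 mg/L
Dose 5 (200 mg at t=20 h): 200·exp(−0.08664·12) = 70.711 mg/L
Dose 6 (95 mg at t=25 h): 95·exp(−0.08664·7) = 51.799 mg/L
Dose 7 (50 mg at t=30 h): 50·exp(−0.08664·2) = 42.045 mg/L
C(32) = 29.688 + 8.675 + 10.406 + 66.483 + 70.711 + 51.799 + 42.045 = 279.805 mg/L

279.805 mg/L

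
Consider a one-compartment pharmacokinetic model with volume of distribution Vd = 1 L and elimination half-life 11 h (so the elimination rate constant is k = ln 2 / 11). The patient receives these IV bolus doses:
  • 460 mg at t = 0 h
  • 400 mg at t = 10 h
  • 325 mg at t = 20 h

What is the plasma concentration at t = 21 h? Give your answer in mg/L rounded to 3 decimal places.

k = ln 2 / 11 = 0.06301 per h
Dose 1 (460 mg at t=0 h): 460·exp(−0.06301·21) = 122.480 mg/L
Dose 2 (400 mg at t=10 h): 400·exp(−0.06301·11) = 200.000 mg/L
Dose 3 (325 mg at t=20 h): 325·exp(−0.06301·1) = 305.153 mg/L
C(21) = 122.480 + 200.000 + 305.153 = 627.632 mg/L

627.632 mg/L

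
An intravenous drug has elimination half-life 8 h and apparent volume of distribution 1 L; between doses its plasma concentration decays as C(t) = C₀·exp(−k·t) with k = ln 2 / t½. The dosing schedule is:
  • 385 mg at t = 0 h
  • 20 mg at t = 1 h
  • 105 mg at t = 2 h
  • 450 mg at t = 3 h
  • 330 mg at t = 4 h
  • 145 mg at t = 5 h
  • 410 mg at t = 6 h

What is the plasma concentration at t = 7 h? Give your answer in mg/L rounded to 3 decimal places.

k = ln 2 / 8 = 0.08664 per h
Dose 1 (385 mg at t=0 h): 385·exp(−0.08664·7) = 209.923 mg/L
Dose 2 (20 mg at t=1 h): 20·exp(−0.08664·6) = 11.892 mg/L
Dose 3 (105 mg at t=2 h): 105·exp(−0.08664·5) = 68.084 mg/L
Dose 4 (450 mg at t=3 h): 450·exp(−0.08664·4) = 318.198 mg/L
Dose 5 (330 mg at t=4 h): 330·exp(−0.08664·3) = 254.465 mg/L
Dose 6 (145 mg at t=5 h): 145·exp(−0.08664·2) = 121.930 mg/L
Dose 7 (410 mg at t=6 h): 410·exp(−0.08664·1) = 375.972 mg/L
C(7) = 209.923 + 11.892 + 68.084 + 318.198 + 254.465 + 121.930 + 375.972 = 1360.463 mg/L

1360.463 mg/L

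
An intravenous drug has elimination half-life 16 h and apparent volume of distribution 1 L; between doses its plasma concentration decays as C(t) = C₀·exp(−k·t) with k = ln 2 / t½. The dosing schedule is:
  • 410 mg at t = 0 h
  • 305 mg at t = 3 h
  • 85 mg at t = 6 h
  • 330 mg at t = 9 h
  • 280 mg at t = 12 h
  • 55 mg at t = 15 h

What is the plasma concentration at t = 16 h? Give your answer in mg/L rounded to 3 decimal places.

k = ln 2 / 16 = 0.04332 per h
Dose 1 (410 mg at t=0 h): 410·exp(−0.04332·16) = 205.000 mg/L
Dose 2 (305 mg at t=3 h): 305·exp(−0.04332·13) = 173.665 mg/L
Dose 3 (85 mg at t=6 h): 85·exp(−0.04332·10) = 55.116 mg/L
Dose 4 (330 mg at t=9 h): 330·exp(−0.04332·7) = 243.676 mg/L
Dose 5 (280 mg at t=12 h): 280·exp(−0.04332·4) = 235.451 mg/L
Dose 6 (55 mg at t=15 h): 55·exp(−0.04332·1) = 52.668 mg/L
C(16) = 205.000 + 173.665 + 55.116 + 243.676 + 235.451 + 52.668 = 965.576 mg/L

965.576 mg/L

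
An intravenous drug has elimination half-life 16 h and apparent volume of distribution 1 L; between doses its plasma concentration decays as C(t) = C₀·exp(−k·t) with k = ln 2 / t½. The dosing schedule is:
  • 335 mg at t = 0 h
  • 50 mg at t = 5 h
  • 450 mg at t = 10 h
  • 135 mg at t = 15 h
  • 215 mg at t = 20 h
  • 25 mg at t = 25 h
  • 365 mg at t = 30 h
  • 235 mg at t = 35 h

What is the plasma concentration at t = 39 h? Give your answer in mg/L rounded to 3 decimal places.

801.940 mg/L

k = ln 2 / 16 = 0.04332 per h
Dose 1 (335 mg at t=0 h): 335·exp(−0.04332·39) = 61.842 mg/L
Dose 2 (50 mg at t=5 h): 50·exp(−0.04332·34) = 11.463 mg/L
Dose 3 (450 mg at t=10 h): 450·exp(−0.04332·29) = 128.114 mg/L
Dose 4 (135 mg at t=15 h): 135·exp(−0.04332·24) = 47.730 mg/L
Dose 5 (215 mg at t=20 h): 215·exp(−0.04332·19) = 94.399 mg/L
Dose 6 (25 mg at t=25 h): 25·exp(−0.04332·14) = 13.631 mg/L
Dose 7 (365 mg at t=30 h): 365·exp(−0.04332·9) = 247.152 mg/L
Dose 8 (235 mg at t=35 h): 235·exp(−0.04332·4) = 197.611 mg/L
C(39) = 61.842 + 11.463 + 128.114 + 47.730 + 94.399 + 13.631 + 247.152 + 197.611 = 801.940 mg/L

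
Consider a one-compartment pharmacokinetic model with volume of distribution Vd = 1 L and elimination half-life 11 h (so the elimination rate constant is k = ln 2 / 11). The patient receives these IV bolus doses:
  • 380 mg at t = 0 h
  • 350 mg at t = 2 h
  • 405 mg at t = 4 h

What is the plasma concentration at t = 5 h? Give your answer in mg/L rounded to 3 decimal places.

k = ln 2 / 11 = 0.06301 per h
Dose 1 (380 mg at t=0 h): 380·exp(−0.06301·5) = 277.301 mg/L
Dose 2 (350 mg at t=2 h): 350·exp(−0.06301·3) = 289.714 mg/L
Dose 3 (405 mg at t=4 h): 405·exp(−0.06301·1) = 380.267 mg/L
C(5) = 277.301 + 289.714 + 380.267 = 947.282 mg/L

947.282 mg/L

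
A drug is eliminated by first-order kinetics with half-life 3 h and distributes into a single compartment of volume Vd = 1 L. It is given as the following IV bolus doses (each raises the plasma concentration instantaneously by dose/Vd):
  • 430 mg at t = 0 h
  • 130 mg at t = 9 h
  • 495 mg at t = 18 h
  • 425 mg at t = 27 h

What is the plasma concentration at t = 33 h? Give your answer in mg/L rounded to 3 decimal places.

122.437 mg/L

k = ln 2 / 3 = 0.23105 per h
Dose 1 (430 mg at t=0 h): 430·exp(−0.23105·33) = 0.210 mg/L
Dose 2 (130 mg at t=9 h): 130·exp(−0.23105·24) = 0.508 mg/L
Dose 3 (495 mg at t=18 h): 495·exp(−0.23105·15) = 15.469 mg/L
Dose 4 (425 mg at t=27 h): 425·exp(−0.23105·6) = 106.250 mg/L
C(33) = 0.210 + 0.508 + 15.469 + 106.250 = 122.437 mg/L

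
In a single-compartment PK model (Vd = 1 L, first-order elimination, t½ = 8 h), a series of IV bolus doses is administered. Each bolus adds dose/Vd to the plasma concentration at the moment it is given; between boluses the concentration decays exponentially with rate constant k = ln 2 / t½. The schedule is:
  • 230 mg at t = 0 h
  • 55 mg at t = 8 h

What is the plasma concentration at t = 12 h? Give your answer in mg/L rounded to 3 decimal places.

120.208 mg/L

k = ln 2 / 8 = 0.08664 per h
Dose 1 (230 mg at t=0 h): 230·exp(−0.08664·12) = 81.317 mg/L
Dose 2 (55 mg at t=8 h): 55·exp(−0.08664·4) = 38.891 mg/L
C(12) = 81.317 + 38.891 = 120.208 mg/L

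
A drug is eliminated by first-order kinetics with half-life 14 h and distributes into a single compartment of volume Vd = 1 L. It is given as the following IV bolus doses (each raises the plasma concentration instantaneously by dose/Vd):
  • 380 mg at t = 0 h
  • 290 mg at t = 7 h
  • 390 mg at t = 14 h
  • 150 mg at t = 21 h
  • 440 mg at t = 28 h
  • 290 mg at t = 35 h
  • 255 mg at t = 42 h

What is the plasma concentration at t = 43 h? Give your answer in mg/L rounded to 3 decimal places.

k = ln 2 / 14 = 0.04951 per h
Dose 1 (380 mg at t=0 h): 380·exp(−0.04951·43) = 45.206 mg/L
Dose 2 (290 mg at t=7 h): 290·exp(−0.04951·36) = 48.789 mg/L
Dose 3 (390 mg at t=14 h): 390·exp(−0.04951·29) = 92.790 mg/L
Dose 4 (150 mg at t=21 h): 150·exp(−0.04951·22) = 50.471 mg/L
Dose 5 (440 mg at t=28 h): 440·exp(−0.04951·15) = 209.373 mg/L
Dose 6 (290 mg at t=35 h): 290·exp(−0.04951·8) = 195.156 mg/L
Dose 7 (255 mg at t=42 h): 255·exp(−0.04951·1) = 242.682 mg/L
C(43) = 45.206 + 48.789 + 92.790 + 50.471 + 209.373 + 195.156 + 242.682 = 884.467 mg/L

884.467 mg/L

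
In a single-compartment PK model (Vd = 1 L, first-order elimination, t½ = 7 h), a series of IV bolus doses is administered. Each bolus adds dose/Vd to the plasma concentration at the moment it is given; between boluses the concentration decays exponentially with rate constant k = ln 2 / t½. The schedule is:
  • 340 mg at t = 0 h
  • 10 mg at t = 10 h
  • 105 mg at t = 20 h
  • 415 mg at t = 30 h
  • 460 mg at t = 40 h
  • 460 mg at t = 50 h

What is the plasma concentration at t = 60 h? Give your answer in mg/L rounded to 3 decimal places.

k = ln 2 / 7 = 0.09902 per h
Dose 1 (340 mg at t=0 h): 340·exp(−0.09902·60) = 0.894 mg/L
Dose 2 (10 mg at t=10 h): 10·exp(−0.09902·50) = 0.071 mg/L
Dose 3 (105 mg at t=20 h): 105·exp(−0.09902·40) = 2.000 mg/L
Dose 4 (415 mg at t=30 h): 415·exp(−0.09902·30) = 21.277 mg/L
Dose 5 (460 mg at t=40 h): 460·exp(−0.09902·20) = 63.485 mg/L
Dose 6 (460 mg at t=50 h): 460·exp(−0.09902·10) = 170.889 mg/L
C(60) = 0.894 + 0.071 + 2.000 + 21.277 + 63.485 + 170.889 = 258.616 mg/L

258.616 mg/L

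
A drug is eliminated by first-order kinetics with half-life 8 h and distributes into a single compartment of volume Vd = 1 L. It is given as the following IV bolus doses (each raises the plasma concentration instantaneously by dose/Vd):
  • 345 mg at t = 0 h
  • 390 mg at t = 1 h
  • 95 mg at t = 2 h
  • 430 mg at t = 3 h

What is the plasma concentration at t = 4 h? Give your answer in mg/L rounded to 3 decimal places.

k = ln 2 / 8 = 0.08664 per h
Dose 1 (345 mg at t=0 h): 345·exp(−0.08664·4) = 243.952 mg/L
Dose 2 (390 mg at t=1 h): 390·exp(−0.08664·3) = 300.731 mg/L
Dose 3 (95 mg at t=2 h): 95·exp(−0.08664·2) = 79.885 mg/L
Dose 4 (430 mg at t=3 h): 430·exp(−0.08664·1) = 394.312 mg/L
C(4) = 243.952 + 300.731 + 79.885 + 394.312 = 1018.880 mg/L

1018.880 mg/L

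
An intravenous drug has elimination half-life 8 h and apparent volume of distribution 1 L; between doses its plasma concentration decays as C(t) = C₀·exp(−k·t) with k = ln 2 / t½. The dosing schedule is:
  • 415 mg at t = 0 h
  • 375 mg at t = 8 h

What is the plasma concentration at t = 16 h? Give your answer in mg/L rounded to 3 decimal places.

k = ln 2 / 8 = 0.08664 per h
Dose 1 (415 mg at t=0 h): 415·exp(−0.08664·16) = 103.750 mg/L
Dose 2 (375 mg at t=8 h): 375·exp(−0.08664·8) = 187.500 mg/L
C(16) = 103.750 + 187.500 = 291.250 mg/L

291.250 mg/L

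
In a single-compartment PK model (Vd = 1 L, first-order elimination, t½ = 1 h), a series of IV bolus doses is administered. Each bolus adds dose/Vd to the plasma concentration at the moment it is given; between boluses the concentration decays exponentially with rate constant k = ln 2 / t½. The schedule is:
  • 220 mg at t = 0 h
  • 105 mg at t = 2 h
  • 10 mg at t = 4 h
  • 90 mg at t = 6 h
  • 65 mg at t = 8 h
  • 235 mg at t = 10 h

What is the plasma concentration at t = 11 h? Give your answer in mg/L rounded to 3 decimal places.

k = ln 2 / 1 = 0.69315 per h
Dose 1 (220 mg at t=0 h): 220·exp(−0.69315·11) = 0.107 mg/L
Dose 2 (105 mg at t=2 h): 105·exp(−0.69315·9) = 0.205 mg/L
Dose 3 (10 mg at t=4 h): 10·exp(−0.69315·7) = 0.078 mg/L
Dose 4 (90 mg at t=6 h): 90·exp(−0.69315·5) = 2.812 mg/L
Dose 5 (65 mg at t=8 h): 65·exp(−0.69315·3) = 8.125 mg/L
Dose 6 (235 mg at t=10 h): 235·exp(−0.69315·1) = 117.500 mg/L
C(11) = 0.107 + 0.205 + 0.078 + 2.812 + 8.125 + 117.500 = 128.828 mg/L

128.828 mg/L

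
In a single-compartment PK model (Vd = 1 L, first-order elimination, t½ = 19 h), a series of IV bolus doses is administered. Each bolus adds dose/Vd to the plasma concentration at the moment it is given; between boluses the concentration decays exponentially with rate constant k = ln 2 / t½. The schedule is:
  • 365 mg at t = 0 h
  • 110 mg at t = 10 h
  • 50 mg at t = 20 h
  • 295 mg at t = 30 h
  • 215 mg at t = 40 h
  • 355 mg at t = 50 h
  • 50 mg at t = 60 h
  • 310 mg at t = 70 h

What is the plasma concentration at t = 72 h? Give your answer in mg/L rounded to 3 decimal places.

655.553 mg/L

k = ln 2 / 19 = 0.03648 per h
Dose 1 (365 mg at t=0 h): 365·exp(−0.03648·72) = 26.397 mg/L
Dose 2 (110 mg at t=10 h): 110·exp(−0.03648·62) = 11.457 mg/L
Dose 3 (50 mg at t=20 h): 50·exp(−0.03648·52) = 7.501 mg/L
Dose 4 (295 mg at t=30 h): 295·exp(−0.03648·42) = 63.736 mg/L
Dose 5 (215 mg at t=40 h): 215·exp(−0.03648·32) = 66.902 mg/L
Dose 6 (355 mg at t=50 h): 355·exp(−0.03648·22) = 159.099 mg/L
Dose 7 (50 mg at t=60 h): 50·exp(−0.03648·12) = 32.273 mg/L
Dose 8 (310 mg at t=70 h): 310·exp(−0.03648·2) = 288.187 mg/L
C(72) = 26.397 + 11.457 + 7.501 + 63.736 + 66.902 + 159.099 + 32.273 + 288.187 = 655.553 mg/L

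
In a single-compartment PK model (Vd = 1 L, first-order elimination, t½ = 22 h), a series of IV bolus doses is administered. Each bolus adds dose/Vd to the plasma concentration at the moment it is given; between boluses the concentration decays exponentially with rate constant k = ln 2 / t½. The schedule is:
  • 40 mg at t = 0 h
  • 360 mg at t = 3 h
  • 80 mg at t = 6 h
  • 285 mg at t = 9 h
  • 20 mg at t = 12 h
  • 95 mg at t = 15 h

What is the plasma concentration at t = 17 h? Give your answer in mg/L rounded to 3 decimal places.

639.367 mg/L

k = ln 2 / 22 = 0.03151 per h
Dose 1 (40 mg at t=0 h): 40·exp(−0.03151·17) = 23.412 mg/L
Dose 2 (360 mg at t=3 h): 360·exp(−0.03151·14) = 231.600 mg/L
Dose 3 (80 mg at t=6 h): 80·exp(−0.03151·11) = 56.569 mg/L
Dose 4 (285 mg at t=9 h): 285·exp(−0.03151·8) = 221.503 mg/L
Dose 5 (20 mg at t=12 h): 20·exp(−0.03151·5) = 17.085 mg/L
Dose 6 (95 mg at t=15 h): 95·exp(−0.03151·2) = 89.198 mg/L
C(17) = 23.412 + 231.600 + 56.569 + 221.503 + 17.085 + 89.198 = 639.367 mg/L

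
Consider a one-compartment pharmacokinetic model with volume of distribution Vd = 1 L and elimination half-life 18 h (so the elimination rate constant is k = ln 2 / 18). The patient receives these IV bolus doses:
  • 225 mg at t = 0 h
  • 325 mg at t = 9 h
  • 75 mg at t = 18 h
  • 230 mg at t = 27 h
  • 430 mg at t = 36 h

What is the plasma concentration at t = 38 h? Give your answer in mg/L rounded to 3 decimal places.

741.894 mg/L

k = ln 2 / 18 = 0.03851 per h
Dose 1 (225 mg at t=0 h): 225·exp(−0.03851·38) = 52.080 mg/L
Dose 2 (325 mg at t=9 h): 325·exp(−0.03851·29) = 106.387 mg/L
Dose 3 (75 mg at t=18 h): 75·exp(−0.03851·20) = 34.720 mg/L
Dose 4 (230 mg at t=27 h): 230·exp(−0.03851·11) = 150.579 mg/L
Dose 5 (430 mg at t=36 h): 430·exp(−0.03851·2) = 398.126 mg/L
C(38) = 52.080 + 106.387 + 34.720 + 150.579 + 398.126 = 741.894 mg/L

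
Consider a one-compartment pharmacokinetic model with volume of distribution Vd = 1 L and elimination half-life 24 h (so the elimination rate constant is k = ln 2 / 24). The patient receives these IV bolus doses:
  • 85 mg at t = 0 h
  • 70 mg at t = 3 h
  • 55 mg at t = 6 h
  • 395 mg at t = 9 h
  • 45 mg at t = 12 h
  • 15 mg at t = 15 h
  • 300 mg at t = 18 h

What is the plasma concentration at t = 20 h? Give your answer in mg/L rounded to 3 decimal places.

746.608 mg/L

k = ln 2 / 24 = 0.02888 per h
Dose 1 (85 mg at t=0 h): 85·exp(−0.02888·20) = 47.705 mg/L
Dose 2 (70 mg at t=3 h): 70·exp(−0.02888·17) = 42.842 mg/L
Dose 3 (55 mg at t=6 h): 55·exp(−0.02888·14) = 36.708 mg/L
Dose 4 (395 mg at t=9 h): 395·exp(−0.02888·11) = 287.492 mg/L
Dose 5 (45 mg at t=12 h): 45·exp(−0.02888·8) = 35.717 mg/L
Dose 6 (15 mg at t=15 h): 15·exp(−0.02888·5) = 12.983 mg/L
Dose 7 (300 mg at t=18 h): 300·exp(−0.02888·2) = 283.162 mg/L
C(20) = 47.705 + 42.842 + 36.708 + 287.492 + 35.717 + 12.983 + 283.162 = 746.608 mg/L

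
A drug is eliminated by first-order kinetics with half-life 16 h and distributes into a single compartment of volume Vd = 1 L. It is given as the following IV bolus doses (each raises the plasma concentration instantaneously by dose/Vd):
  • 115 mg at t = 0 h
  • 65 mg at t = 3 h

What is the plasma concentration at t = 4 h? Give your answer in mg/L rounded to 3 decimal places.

k = ln 2 / 16 = 0.04332 per h
Dose 1 (115 mg at t=0 h): 115·exp(−0.04332·4) = 96.703 mg/L
Dose 2 (65 mg at t=3 h): 65·exp(−0.04332·1) = 62.244 mg/L
C(4) = 96.703 + 62.244 = 158.947 mg/L

158.947 mg/L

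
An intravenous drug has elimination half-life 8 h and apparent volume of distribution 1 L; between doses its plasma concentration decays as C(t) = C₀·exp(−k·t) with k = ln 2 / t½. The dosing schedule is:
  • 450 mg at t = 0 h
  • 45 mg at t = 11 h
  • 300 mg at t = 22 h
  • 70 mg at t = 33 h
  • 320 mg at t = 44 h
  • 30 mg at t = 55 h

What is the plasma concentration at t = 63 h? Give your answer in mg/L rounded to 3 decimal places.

92.902 mg/L

k = ln 2 / 8 = 0.08664 per h
Dose 1 (450 mg at t=0 h): 450·exp(−0.08664·63) = 1.917 mg/L
Dose 2 (45 mg at t=11 h): 45·exp(−0.08664·52) = 0.497 mg/L
Dose 3 (300 mg at t=22 h): 300·exp(−0.08664·41) = 8.597 mg/L
Dose 4 (70 mg at t=33 h): 70·exp(−0.08664·30) = 5.203 mg/L
Dose 5 (320 mg at t=44 h): 320·exp(−0.08664·19) = 61.688 mg/L
Dose 6 (30 mg at t=55 h): 30·exp(−0.08664·8) = 15.000 mg/L
C(63) = 1.917 + 0.497 + 8.597 + 5.203 + 61.688 + 15.000 = 92.902 mg/L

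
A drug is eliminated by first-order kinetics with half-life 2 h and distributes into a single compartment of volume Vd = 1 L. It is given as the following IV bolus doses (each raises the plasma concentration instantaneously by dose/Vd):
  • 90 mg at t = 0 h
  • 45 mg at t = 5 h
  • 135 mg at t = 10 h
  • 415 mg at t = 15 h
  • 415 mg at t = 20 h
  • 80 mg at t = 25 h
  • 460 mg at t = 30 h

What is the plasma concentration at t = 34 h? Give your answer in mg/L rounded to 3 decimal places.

k = ln 2 / 2 = 0.34657 per h
Dose 1 (90 mg at t=0 h): 90·exp(−0.34657·34) = 0.001 mg/L
Dose 2 (45 mg at t=5 h): 45·exp(−0.34657·29) = 0.002 mg/L
Dose 3 (135 mg at t=10 h): 135·exp(−0.34657·24) = 0.033 mg/L
Dose 4 (415 mg at t=15 h): 415·exp(−0.34657·19) = 0.573 mg/L
Dose 5 (415 mg at t=20 h): 415·exp(−0.34657·14) = 3.242 mg/L
Dose 6 (80 mg at t=25 h): 80·exp(−0.34657·9) = 3.536 mg/L
Dose 7 (460 mg at t=30 h): 460·exp(−0.34657·4) = 115.000 mg/L
C(34) = 0.001 + 0.002 + 0.033 + 0.573 + 3.242 + 3.536 + 115.000 = 122.386 mg/L

122.386 mg/L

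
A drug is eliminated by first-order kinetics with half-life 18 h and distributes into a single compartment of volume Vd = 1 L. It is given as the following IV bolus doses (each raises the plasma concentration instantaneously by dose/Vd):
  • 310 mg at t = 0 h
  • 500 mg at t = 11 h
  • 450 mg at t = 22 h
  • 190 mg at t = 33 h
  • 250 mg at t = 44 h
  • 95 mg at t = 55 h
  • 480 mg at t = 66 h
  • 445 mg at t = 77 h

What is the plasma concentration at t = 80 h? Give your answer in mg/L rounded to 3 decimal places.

k = ln 2 / 18 = 0.03851 per h
Dose 1 (310 mg at t=0 h): 310·exp(−0.03851·80) = 14.238 mg/L
Dose 2 (500 mg at t=11 h): 500·exp(−0.03851·69) = 35.077 mg/L
Dose 3 (450 mg at t=22 h): 450·exp(−0.03851·58) = 48.220 mg/L
Dose 4 (190 mg at t=33 h): 190·exp(−0.03851·47) = 31.098 mg/L
Dose 5 (250 mg at t=44 h): 250·exp(−0.03851·36) = 62.500 mg/L
Dose 6 (95 mg at t=55 h): 95·exp(−0.03851·25) = 36.277 mg/L
Dose 7 (480 mg at t=66 h): 480·exp(−0.03851·14) = 279.967 mg/L
Dose 8 (445 mg at t=77 h): 445·exp(−0.03851·3) = 396.450 mg/L
C(80) = 14.238 + 35.077 + 48.220 + 31.098 + 62.500 + 36.277 + 279.967 + 396.450 = 903.826 mg/L

903.826 mg/L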